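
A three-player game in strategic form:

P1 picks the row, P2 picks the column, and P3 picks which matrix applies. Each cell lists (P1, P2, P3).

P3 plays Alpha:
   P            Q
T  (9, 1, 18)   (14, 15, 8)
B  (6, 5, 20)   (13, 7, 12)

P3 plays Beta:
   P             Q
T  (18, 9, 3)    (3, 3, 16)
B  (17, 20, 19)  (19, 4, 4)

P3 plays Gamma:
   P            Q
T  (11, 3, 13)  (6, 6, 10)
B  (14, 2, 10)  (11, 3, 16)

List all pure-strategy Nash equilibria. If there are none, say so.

Pure NE: (B, Q, Gamma)

Mark each player's best response to every combination of opponents' strategies; a profile where every player is best-responding is a pure Nash equilibrium.
P1 against (P, Alpha): payoffs 9, 6 → best response T.
P1 against (P, Beta): payoffs 18, 17 → best response T.
P1 against (P, Gamma): payoffs 11, 14 → best response B.
P1 against (Q, Alpha): payoffs 14, 13 → best response T.
P1 against (Q, Beta): payoffs 3, 19 → best response B.
P1 against (Q, Gamma): payoffs 6, 11 → best response B.
P2 against (T, Alpha): payoffs 1, 15 → best response Q.
P2 against (T, Beta): payoffs 9, 3 → best response P.
P2 against (T, Gamma): payoffs 3, 6 → best response Q.
P2 against (B, Alpha): payoffs 5, 7 → best response Q.
P2 against (B, Beta): payoffs 20, 4 → best response P.
P2 against (B, Gamma): payoffs 2, 3 → best response Q.
P3 against (T, P): payoffs 18, 3, 13 → best response Alpha.
P3 against (T, Q): payoffs 8, 16, 10 → best response Beta.
P3 against (B, P): payoffs 20, 19, 10 → best response Alpha.
P3 against (B, Q): payoffs 12, 4, 16 → best response Gamma.
Mutual best responses: (B, Q, Gamma).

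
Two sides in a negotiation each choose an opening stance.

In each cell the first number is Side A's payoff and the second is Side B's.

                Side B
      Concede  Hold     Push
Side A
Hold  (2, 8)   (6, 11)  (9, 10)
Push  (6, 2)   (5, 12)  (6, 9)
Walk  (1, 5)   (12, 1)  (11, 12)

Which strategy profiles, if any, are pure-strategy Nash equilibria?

For each player, find the best response to each opponent profile; mutual best responses are the pure NE.
Side A against Concede: payoffs 2, 6, 1 → best response Push.
Side A against Hold: payoffs 6, 5, 12 → best response Walk.
Side A against Push: payoffs 9, 6, 11 → best response Walk.
Side B against Hold: payoffs 8, 11, 10 → best response Hold.
Side B against Push: payoffs 2, 12, 9 → best response Hold.
Side B against Walk: payoffs 5, 1, 12 → best response Push.
Mutual best responses: (Walk, Push).

(Walk, Push)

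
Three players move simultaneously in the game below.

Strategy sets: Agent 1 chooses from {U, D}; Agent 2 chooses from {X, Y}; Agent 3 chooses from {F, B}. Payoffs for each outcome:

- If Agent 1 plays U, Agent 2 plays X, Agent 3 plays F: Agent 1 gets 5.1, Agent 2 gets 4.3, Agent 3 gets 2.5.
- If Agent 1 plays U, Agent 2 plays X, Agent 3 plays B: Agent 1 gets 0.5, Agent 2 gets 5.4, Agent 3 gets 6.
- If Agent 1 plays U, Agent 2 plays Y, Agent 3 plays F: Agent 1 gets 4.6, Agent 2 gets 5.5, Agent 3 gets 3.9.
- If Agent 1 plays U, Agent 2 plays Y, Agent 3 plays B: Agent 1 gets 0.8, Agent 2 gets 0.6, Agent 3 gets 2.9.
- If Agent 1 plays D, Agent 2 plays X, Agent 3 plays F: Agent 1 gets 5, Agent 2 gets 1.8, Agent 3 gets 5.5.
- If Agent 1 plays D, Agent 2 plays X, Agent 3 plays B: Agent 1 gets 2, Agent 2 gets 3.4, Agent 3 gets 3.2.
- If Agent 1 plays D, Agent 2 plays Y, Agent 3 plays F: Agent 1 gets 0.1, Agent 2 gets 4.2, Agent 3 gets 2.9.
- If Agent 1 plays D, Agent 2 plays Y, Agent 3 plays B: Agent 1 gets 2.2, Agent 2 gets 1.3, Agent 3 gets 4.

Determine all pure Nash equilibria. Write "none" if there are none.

Check each profile: it is a Nash equilibrium iff no player can strictly gain by switching unilaterally.
(U, X, F): Agent 2 can switch to Y (4.3 → 5.5). Not NE.
(U, X, B): Agent 1 can switch to D (0.5 → 2). Not NE.
(U, Y, F): Agent 1 gets 4.6, best alternative 0.1; Agent 2 gets 5.5, best alternative 4.3; Agent 3 gets 3.9, best alternative 2.9. No profitable deviation — NE.
(U, Y, B): Agent 1 can switch to D (0.8 → 2.2). Not NE.
(D, X, F): Agent 1 can switch to U (5 → 5.1). Not NE.
(D, X, B): Agent 3 can switch to F (3.2 → 5.5). Not NE.
(D, Y, F): Agent 1 can switch to U (0.1 → 4.6). Not NE.
(D, Y, B): Agent 2 can switch to X (1.3 → 3.4). Not NE.

(U, Y, F)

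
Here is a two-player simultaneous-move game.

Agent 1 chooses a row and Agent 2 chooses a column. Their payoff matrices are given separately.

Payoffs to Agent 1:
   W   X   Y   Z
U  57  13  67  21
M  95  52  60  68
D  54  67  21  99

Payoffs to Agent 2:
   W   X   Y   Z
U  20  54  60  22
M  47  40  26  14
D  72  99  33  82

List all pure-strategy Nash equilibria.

Pure-strategy Nash equilibria: (U, Y), (M, W), (D, X)

(U, W): Agent 1 can switch to M (57 → 95). Not NE.
(U, X): Agent 1 can switch to M (13 → 52). Not NE.
(U, Y): Agent 1 gets 67, best alternative 60; Agent 2 gets 60, best alternative 54. No profitable deviation — NE.
(U, Z): Agent 1 can switch to M (21 → 68). Not NE.
(M, W): Agent 1 gets 95, best alternative 57; Agent 2 gets 47, best alternative 40. No profitable deviation — NE.
(M, X): Agent 1 can switch to D (52 → 67). Not NE.
(M, Y): Agent 1 can switch to U (60 → 67). Not NE.
(M, Z): Agent 1 can switch to D (68 → 99). Not NE.
(D, W): Agent 1 can switch to U (54 → 57). Not NE.
(D, X): Agent 1 gets 67, best alternative 52; Agent 2 gets 99, best alternative 82. No profitable deviation — NE.
(D, Y): Agent 1 can switch to U (21 → 67). Not NE.
(The remaining 1 profile has a profitable deviation by the same check.)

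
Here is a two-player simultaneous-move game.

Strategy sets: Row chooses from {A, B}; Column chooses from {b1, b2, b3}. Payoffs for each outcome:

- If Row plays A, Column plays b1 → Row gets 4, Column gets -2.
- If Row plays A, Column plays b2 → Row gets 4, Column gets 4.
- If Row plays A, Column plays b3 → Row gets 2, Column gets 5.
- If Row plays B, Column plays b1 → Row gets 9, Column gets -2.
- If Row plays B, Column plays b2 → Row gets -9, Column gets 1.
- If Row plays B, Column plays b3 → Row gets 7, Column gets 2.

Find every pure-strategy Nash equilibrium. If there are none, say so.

Pure NE: (B, b3)

(A, b1): Row can switch to B (4 → 9). Not NE.
(A, b2): Column can switch to b3 (4 → 5). Not NE.
(A, b3): Row can switch to B (2 → 7). Not NE.
(B, b1): Column can switch to b2 (-2 → 1). Not NE.
(B, b2): Row can switch to A (-9 → 4). Not NE.
(B, b3): Row gets 7, best alternative 2; Column gets 2, best alternative 1. No profitable deviation — NE.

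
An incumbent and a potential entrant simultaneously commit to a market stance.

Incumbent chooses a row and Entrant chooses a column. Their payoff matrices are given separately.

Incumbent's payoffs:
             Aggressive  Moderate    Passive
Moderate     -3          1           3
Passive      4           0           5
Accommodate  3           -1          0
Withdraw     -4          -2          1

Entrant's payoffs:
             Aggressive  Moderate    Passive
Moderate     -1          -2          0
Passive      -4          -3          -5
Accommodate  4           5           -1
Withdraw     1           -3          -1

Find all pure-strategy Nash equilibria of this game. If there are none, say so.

This game has no pure Nash equilibrium.

(Moderate, Aggressive): Incumbent can switch to Passive (-3 → 4). Not NE.
(Moderate, Moderate): Entrant can switch to Aggressive (-2 → -1). Not NE.
(Moderate, Passive): Incumbent can switch to Passive (3 → 5). Not NE.
(Passive, Aggressive): Entrant can switch to Moderate (-4 → -3). Not NE.
(Passive, Moderate): Incumbent can switch to Moderate (0 → 1). Not NE.
(Passive, Passive): Entrant can switch to Aggressive (-5 → -4). Not NE.
(Accommodate, Aggressive): Incumbent can switch to Passive (3 → 4). Not NE.
(Accommodate, Moderate): Incumbent can switch to Moderate (-1 → 1). Not NE.
(Accommodate, Passive): Incumbent can switch to Moderate (0 → 3). Not NE.
(Withdraw, Aggressive): Incumbent can switch to Moderate (-4 → -3). Not NE.
(The remaining 2 profiles each have a profitable deviation by the same check.)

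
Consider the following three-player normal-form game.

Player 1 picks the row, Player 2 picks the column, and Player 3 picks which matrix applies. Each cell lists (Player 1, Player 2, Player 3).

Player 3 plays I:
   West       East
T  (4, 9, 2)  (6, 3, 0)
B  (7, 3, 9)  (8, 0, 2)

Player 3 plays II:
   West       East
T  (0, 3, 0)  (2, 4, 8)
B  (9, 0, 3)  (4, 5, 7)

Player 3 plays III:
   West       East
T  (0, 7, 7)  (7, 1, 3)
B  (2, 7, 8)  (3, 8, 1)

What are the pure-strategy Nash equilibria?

Player 1 against (West, I): payoffs 4, 7 → best response B.
Player 1 against (West, II): payoffs 0, 9 → best response B.
Player 1 against (West, III): payoffs 0, 2 → best response B.
Player 1 against (East, I): payoffs 6, 8 → best response B.
Player 1 against (East, II): payoffs 2, 4 → best response B.
Player 1 against (East, III): payoffs 7, 3 → best response T.
Player 2 against (T, I): payoffs 9, 3 → best response West.
Player 2 against (T, II): payoffs 3, 4 → best response East.
Player 2 against (T, III): payoffs 7, 1 → best response West.
Player 2 against (B, I): payoffs 3, 0 → best response West.
Player 2 against (B, II): payoffs 0, 5 → best response East.
Player 2 against (B, III): payoffs 7, 8 → best response East.
Player 3 against (T, West): payoffs 2, 0, 7 → best response III.
Player 3 against (T, East): payoffs 0, 8, 3 → best response II.
Player 3 against (B, West): payoffs 9, 3, 8 → best response I.
Player 3 against (B, East): payoffs 2, 7, 1 → best response II.
Mutual best responses: (B, West, I); (B, East, II).

Pure-strategy Nash equilibria: (B, West, I); (B, East, II)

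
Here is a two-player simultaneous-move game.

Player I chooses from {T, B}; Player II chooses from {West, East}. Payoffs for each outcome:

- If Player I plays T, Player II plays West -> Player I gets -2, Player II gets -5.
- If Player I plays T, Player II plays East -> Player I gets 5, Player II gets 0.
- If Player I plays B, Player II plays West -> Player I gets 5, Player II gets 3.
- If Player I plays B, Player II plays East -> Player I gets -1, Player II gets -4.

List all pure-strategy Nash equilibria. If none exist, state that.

Pure-strategy Nash equilibria: (T, East); (B, West)

Player I against West: payoffs -2, 5 → best response B.
Player I against East: payoffs 5, -1 → best response T.
Player II against T: payoffs -5, 0 → best response East.
Player II against B: payoffs 3, -4 → best response West.
Mutual best responses: (T, East); (B, West).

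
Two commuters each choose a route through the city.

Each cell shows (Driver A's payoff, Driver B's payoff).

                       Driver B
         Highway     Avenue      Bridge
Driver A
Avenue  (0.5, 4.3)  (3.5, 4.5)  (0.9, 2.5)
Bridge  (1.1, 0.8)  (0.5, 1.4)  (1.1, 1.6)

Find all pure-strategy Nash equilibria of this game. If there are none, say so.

Driver A against Highway: payoffs 0.5, 1.1 → best response Bridge.
Driver A against Avenue: payoffs 3.5, 0.5 → best response Avenue.
Driver A against Bridge: payoffs 0.9, 1.1 → best response Bridge.
Driver B against Avenue: payoffs 4.3, 4.5, 2.5 → best response Avenue.
Driver B against Bridge: payoffs 0.8, 1.4, 1.6 → best response Bridge.
Mutual best responses: (Avenue, Avenue); (Bridge, Bridge).

(Avenue, Avenue); (Bridge, Bridge)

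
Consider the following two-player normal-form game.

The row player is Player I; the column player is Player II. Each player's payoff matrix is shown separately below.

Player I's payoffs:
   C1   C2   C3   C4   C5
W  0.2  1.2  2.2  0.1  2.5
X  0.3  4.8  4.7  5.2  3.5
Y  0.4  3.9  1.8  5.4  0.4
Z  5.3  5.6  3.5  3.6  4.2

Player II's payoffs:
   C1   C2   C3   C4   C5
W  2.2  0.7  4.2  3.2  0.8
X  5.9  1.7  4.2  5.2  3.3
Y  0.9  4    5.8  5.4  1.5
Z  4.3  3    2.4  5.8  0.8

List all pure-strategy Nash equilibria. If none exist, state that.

This game has no pure Nash equilibrium.

For each strategy profile, look for a profitable unilateral deviation.
(W, C1): Player I can switch to X (0.2 → 0.3). Not NE.
(W, C2): Player I can switch to X (1.2 → 4.8). Not NE.
(W, C3): Player I can switch to X (2.2 → 4.7). Not NE.
(W, C4): Player I can switch to X (0.1 → 5.2). Not NE.
(W, C5): Player I can switch to X (2.5 → 3.5). Not NE.
(X, C1): Player I can switch to Y (0.3 → 0.4). Not NE.
(The remaining 14 profiles each have a profitable deviation by the same check.)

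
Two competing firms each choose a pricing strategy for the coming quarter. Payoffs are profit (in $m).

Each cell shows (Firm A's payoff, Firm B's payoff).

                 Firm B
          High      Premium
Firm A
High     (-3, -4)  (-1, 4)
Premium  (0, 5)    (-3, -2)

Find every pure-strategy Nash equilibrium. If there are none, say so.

Firm A against High: payoffs -3, 0 → best response Premium.
Firm A against Premium: payoffs -1, -3 → best response High.
Firm B against High: payoffs -4, 4 → best response Premium.
Firm B against Premium: payoffs 5, -2 → best response High.
Mutual best responses: (High, Premium); (Premium, High).

Pure-strategy Nash equilibria: (High, Premium); (Premium, High)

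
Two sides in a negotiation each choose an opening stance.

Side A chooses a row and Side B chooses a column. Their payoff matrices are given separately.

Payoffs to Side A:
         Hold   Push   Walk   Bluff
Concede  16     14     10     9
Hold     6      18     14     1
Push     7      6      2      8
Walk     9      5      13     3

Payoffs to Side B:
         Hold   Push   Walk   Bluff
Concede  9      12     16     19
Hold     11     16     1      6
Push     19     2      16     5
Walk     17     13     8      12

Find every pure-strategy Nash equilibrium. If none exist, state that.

(Concede, Bluff); (Hold, Push)

(Concede, Hold): Side B can switch to Push (9 → 12). Not NE.
(Concede, Push): Side A can switch to Hold (14 → 18). Not NE.
(Concede, Walk): Side A can switch to Hold (10 → 14). Not NE.
(Concede, Bluff): Side A gets 9, best alternative 8; Side B gets 19, best alternative 16. No profitable deviation — NE.
(Hold, Hold): Side A can switch to Concede (6 → 16). Not NE.
(Hold, Push): Side A gets 18, best alternative 14; Side B gets 16, best alternative 11. No profitable deviation — NE.
(Hold, Walk): Side B can switch to Hold (1 → 11). Not NE.
(Hold, Bluff): Side A can switch to Concede (1 → 9). Not NE.
(Push, Hold): Side A can switch to Concede (7 → 16). Not NE.
(Push, Push): Side A can switch to Concede (6 → 14). Not NE.
(Push, Walk): Side A can switch to Concede (2 → 10). Not NE.
(Push, Bluff): Side A can switch to Concede (8 → 9). Not NE.
(The remaining 4 profiles each have a profitable deviation by the same check.)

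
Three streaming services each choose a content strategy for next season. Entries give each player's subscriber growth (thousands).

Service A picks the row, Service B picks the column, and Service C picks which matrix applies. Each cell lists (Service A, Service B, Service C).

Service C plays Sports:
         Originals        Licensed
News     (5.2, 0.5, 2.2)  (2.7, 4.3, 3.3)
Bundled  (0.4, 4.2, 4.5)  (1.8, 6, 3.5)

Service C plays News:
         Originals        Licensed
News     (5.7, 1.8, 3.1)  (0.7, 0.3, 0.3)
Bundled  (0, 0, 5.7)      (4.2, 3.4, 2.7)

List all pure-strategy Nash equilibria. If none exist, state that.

(News, Originals, News); (News, Licensed, Sports)

(News, Originals, Sports): Service B can switch to Licensed (0.5 → 4.3). Not NE.
(News, Originals, News): Service A gets 5.7, best alternative 0; Service B gets 1.8, best alternative 0.3; Service C gets 3.1, best alternative 2.2. No profitable deviation — NE.
(News, Licensed, Sports): Service A gets 2.7, best alternative 1.8; Service B gets 4.3, best alternative 0.5; Service C gets 3.3, best alternative 0.3. No profitable deviation — NE.
(News, Licensed, News): Service A can switch to Bundled (0.7 → 4.2). Not NE.
(Bundled, Originals, Sports): Service A can switch to News (0.4 → 5.2). Not NE.
(Bundled, Originals, News): Service A can switch to News (0 → 5.7). Not NE.
(Bundled, Licensed, Sports): Service A can switch to News (1.8 → 2.7). Not NE.
(Bundled, Licensed, News): Service C can switch to Sports (2.7 → 3.5). Not NE.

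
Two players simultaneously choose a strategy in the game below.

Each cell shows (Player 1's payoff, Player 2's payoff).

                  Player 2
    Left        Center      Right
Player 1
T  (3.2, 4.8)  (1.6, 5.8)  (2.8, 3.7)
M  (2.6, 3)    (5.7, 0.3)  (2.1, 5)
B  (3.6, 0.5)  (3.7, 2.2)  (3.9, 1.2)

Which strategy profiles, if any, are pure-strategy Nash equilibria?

none

Player 1 against Left: payoffs 3.2, 2.6, 3.6 → best response B.
Player 1 against Center: payoffs 1.6, 5.7, 3.7 → best response M.
Player 1 against Right: payoffs 2.8, 2.1, 3.9 → best response B.
Player 2 against T: payoffs 4.8, 5.8, 3.7 → best response Center.
Player 2 against M: payoffs 3, 0.3, 5 → best response Right.
Player 2 against B: payoffs 0.5, 2.2, 1.2 → best response Center.
No profile is a mutual best response for all players.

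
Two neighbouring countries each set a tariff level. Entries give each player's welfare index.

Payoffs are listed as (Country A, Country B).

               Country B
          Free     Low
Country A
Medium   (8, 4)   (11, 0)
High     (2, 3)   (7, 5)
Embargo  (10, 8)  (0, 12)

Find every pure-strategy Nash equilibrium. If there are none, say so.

none

Mark each player's best response to every combination of opponents' strategies; a profile where every player is best-responding is a pure Nash equilibrium.
Country A against Free: payoffs 8, 2, 10 → best response Embargo.
Country A against Low: payoffs 11, 7, 0 → best response Medium.
Country B against Medium: payoffs 4, 0 → best response Free.
Country B against High: payoffs 3, 5 → best response Low.
Country B against Embargo: payoffs 8, 12 → best response Low.
No profile is a mutual best response for all players.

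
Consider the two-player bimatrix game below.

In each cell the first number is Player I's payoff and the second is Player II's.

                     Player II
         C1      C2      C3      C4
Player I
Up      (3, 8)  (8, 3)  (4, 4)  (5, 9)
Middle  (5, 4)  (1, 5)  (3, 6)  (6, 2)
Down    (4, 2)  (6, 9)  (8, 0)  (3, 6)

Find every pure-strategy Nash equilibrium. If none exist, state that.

No pure-strategy Nash equilibrium.

Player I against C1: payoffs 3, 5, 4 → best response Middle.
Player I against C2: payoffs 8, 1, 6 → best response Up.
Player I against C3: payoffs 4, 3, 8 → best response Down.
Player I against C4: payoffs 5, 6, 3 → best response Middle.
Player II against Up: payoffs 8, 3, 4, 9 → best response C4.
Player II against Middle: payoffs 4, 5, 6, 2 → best response C3.
Player II against Down: payoffs 2, 9, 0, 6 → best response C2.
No profile is a mutual best response for all players.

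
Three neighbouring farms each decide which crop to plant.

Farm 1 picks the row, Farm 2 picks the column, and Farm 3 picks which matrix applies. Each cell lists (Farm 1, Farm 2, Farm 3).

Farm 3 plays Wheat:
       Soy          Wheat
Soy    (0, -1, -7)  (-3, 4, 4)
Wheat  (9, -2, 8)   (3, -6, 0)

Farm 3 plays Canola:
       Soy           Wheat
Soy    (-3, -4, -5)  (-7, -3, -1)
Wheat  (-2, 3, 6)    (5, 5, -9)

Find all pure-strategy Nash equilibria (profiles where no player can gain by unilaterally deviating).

For each player, find the best response to each opponent profile; mutual best responses are the pure NE.
Farm 1 against (Soy, Wheat): payoffs 0, 9 → best response Wheat.
Farm 1 against (Soy, Canola): payoffs -3, -2 → best response Wheat.
Farm 1 against (Wheat, Wheat): payoffs -3, 3 → best response Wheat.
Farm 1 against (Wheat, Canola): payoffs -7, 5 → best response Wheat.
Farm 2 against (Soy, Wheat): payoffs -1, 4 → best response Wheat.
Farm 2 against (Soy, Canola): payoffs -4, -3 → best response Wheat.
Farm 2 against (Wheat, Wheat): payoffs -2, -6 → best response Soy.
Farm 2 against (Wheat, Canola): payoffs 3, 5 → best response Wheat.
Farm 3 against (Soy, Soy): payoffs -7, -5 → best response Canola.
Farm 3 against (Soy, Wheat): payoffs 4, -1 → best response Wheat.
Farm 3 against (Wheat, Soy): payoffs 8, 6 → best response Wheat.
Farm 3 against (Wheat, Wheat): payoffs 0, -9 → best response Wheat.
Mutual best responses: (Wheat, Soy, Wheat).

(Wheat, Soy, Wheat)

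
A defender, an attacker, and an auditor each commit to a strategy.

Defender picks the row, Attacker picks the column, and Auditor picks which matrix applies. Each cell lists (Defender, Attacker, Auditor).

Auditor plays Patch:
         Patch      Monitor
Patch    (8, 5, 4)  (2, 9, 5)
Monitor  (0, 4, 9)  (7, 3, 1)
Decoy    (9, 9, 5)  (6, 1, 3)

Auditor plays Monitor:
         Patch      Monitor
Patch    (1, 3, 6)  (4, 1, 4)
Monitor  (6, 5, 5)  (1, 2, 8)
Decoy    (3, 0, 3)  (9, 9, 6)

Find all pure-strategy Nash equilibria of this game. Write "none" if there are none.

(Patch, Patch, Patch): Defender can switch to Decoy (8 → 9). Not NE.
(Patch, Patch, Monitor): Defender can switch to Monitor (1 → 6). Not NE.
(Patch, Monitor, Patch): Defender can switch to Monitor (2 → 7). Not NE.
(Patch, Monitor, Monitor): Defender can switch to Decoy (4 → 9). Not NE.
(Monitor, Patch, Patch): Defender can switch to Patch (0 → 8). Not NE.
(Monitor, Patch, Monitor): Auditor can switch to Patch (5 → 9). Not NE.
(Monitor, Monitor, Patch): Attacker can switch to Patch (3 → 4). Not NE.
(Monitor, Monitor, Monitor): Defender can switch to Patch (1 → 4). Not NE.
(Decoy, Patch, Patch): Defender gets 9, best alternative 8; Attacker gets 9, best alternative 1; Auditor gets 5, best alternative 3. No profitable deviation — NE.
(Decoy, Patch, Monitor): Defender can switch to Monitor (3 → 6). Not NE.
(Decoy, Monitor, Patch): Defender can switch to Monitor (6 → 7). Not NE.
(Decoy, Monitor, Monitor): Defender gets 9, best alternative 4; Attacker gets 9, best alternative 0; Auditor gets 6, best alternative 3. No profitable deviation — NE.

The pure Nash equilibria are (Decoy, Patch, Patch) and (Decoy, Monitor, Monitor).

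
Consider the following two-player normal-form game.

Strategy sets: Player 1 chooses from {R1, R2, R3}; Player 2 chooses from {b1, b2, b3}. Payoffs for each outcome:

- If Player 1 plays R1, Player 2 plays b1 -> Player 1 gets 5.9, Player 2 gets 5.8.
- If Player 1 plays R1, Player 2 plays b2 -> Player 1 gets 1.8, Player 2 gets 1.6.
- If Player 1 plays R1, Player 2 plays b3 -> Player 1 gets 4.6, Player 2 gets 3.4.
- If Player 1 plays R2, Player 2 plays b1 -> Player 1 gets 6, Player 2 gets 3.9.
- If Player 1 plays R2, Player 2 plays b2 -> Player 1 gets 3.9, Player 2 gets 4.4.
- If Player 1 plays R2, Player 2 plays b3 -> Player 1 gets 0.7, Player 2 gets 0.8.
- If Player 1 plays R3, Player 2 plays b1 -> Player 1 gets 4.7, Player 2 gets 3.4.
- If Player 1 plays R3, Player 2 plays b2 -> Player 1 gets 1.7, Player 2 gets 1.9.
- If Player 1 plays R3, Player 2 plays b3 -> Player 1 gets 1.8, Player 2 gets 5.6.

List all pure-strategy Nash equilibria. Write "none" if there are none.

(R2, b2)

(R1, b1): Player 1 can switch to R2 (5.9 → 6). Not NE.
(R1, b2): Player 1 can switch to R2 (1.8 → 3.9). Not NE.
(R1, b3): Player 2 can switch to b1 (3.4 → 5.8). Not NE.
(R2, b1): Player 2 can switch to b2 (3.9 → 4.4). Not NE.
(R2, b2): Player 1 gets 3.9, best alternative 1.8; Player 2 gets 4.4, best alternative 3.9. No profitable deviation — NE.
(R2, b3): Player 1 can switch to R1 (0.7 → 4.6). Not NE.
(R3, b1): Player 1 can switch to R1 (4.7 → 5.9). Not NE.
(R3, b2): Player 1 can switch to R1 (1.7 → 1.8). Not NE.
(R3, b3): Player 1 can switch to R1 (1.8 → 4.6). Not NE.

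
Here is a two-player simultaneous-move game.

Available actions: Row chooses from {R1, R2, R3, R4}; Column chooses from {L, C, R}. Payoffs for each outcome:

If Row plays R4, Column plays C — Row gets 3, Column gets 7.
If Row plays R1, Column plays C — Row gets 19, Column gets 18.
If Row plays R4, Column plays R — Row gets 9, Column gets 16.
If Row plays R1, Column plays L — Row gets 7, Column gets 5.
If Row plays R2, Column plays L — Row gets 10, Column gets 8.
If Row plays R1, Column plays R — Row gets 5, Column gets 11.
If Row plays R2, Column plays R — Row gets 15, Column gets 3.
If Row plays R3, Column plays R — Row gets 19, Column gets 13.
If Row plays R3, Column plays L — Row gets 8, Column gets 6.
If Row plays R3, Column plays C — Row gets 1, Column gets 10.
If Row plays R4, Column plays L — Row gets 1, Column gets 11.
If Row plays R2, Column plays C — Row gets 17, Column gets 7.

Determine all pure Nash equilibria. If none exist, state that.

The pure Nash equilibria are (R1, C); (R2, L); (R3, R).

(R1, L): Row can switch to R2 (7 → 10). Not NE.
(R1, C): Row gets 19, best alternative 17; Column gets 18, best alternative 11. No profitable deviation — NE.
(R1, R): Row can switch to R2 (5 → 15). Not NE.
(R2, L): Row gets 10, best alternative 8; Column gets 8, best alternative 7. No profitable deviation — NE.
(R2, C): Row can switch to R1 (17 → 19). Not NE.
(R2, R): Row can switch to R3 (15 → 19). Not NE.
(R3, L): Row can switch to R2 (8 → 10). Not NE.
(R3, C): Row can switch to R1 (1 → 19). Not NE.
(R3, R): Row gets 19, best alternative 15; Column gets 13, best alternative 10. No profitable deviation — NE.
(R4, L): Row can switch to R1 (1 → 7). Not NE.
(R4, C): Row can switch to R1 (3 → 19). Not NE.
(The remaining 1 profile has a profitable deviation by the same check.)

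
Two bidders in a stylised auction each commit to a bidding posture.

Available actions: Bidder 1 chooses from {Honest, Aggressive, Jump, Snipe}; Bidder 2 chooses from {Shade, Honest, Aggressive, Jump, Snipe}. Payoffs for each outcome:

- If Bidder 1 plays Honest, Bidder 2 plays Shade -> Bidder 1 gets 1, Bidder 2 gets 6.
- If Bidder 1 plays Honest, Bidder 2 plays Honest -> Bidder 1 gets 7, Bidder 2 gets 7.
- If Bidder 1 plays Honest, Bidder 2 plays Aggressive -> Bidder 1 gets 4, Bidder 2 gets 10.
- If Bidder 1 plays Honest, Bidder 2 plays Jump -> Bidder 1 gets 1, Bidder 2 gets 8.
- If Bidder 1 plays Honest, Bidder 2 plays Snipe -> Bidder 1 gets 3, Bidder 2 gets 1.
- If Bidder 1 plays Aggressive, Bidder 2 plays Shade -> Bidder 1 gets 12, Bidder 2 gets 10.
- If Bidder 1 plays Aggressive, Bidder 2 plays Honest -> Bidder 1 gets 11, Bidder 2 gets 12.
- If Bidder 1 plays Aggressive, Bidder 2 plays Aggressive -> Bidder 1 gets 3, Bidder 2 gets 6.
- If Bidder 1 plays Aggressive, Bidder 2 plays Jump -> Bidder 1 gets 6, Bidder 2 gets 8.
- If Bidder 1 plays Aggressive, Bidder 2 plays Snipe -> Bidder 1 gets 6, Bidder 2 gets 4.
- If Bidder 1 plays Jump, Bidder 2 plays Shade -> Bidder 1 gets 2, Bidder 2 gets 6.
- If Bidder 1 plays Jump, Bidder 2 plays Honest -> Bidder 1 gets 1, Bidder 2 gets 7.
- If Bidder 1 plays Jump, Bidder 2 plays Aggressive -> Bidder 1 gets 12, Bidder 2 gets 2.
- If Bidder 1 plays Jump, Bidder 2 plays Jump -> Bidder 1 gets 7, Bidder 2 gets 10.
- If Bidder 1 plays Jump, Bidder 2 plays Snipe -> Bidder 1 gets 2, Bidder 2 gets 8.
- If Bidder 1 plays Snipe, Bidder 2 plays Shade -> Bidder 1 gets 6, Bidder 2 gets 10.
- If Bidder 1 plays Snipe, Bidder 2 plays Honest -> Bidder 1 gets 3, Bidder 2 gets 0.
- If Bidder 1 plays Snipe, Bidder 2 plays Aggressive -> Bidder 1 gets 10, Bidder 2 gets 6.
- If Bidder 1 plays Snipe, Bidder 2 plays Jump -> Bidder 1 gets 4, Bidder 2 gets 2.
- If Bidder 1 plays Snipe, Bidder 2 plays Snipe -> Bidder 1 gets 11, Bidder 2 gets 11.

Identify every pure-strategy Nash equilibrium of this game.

Bidder 1 against Shade: payoffs 1, 12, 2, 6 → best response Aggressive.
Bidder 1 against Honest: payoffs 7, 11, 1, 3 → best response Aggressive.
Bidder 1 against Aggressive: payoffs 4, 3, 12, 10 → best response Jump.
Bidder 1 against Jump: payoffs 1, 6, 7, 4 → best response Jump.
Bidder 1 against Snipe: payoffs 3, 6, 2, 11 → best response Snipe.
Bidder 2 against Honest: payoffs 6, 7, 10, 8, 1 → best response Aggressive.
Bidder 2 against Aggressive: payoffs 10, 12, 6, 8, 4 → best response Honest.
Bidder 2 against Jump: payoffs 6, 7, 2, 10, 8 → best response Jump.
Bidder 2 against Snipe: payoffs 10, 0, 6, 2, 11 → best response Snipe.
Mutual best responses: (Aggressive, Honest); (Jump, Jump); (Snipe, Snipe).

Pure-strategy Nash equilibria: (Aggressive, Honest) and (Jump, Jump) and (Snipe, Snipe)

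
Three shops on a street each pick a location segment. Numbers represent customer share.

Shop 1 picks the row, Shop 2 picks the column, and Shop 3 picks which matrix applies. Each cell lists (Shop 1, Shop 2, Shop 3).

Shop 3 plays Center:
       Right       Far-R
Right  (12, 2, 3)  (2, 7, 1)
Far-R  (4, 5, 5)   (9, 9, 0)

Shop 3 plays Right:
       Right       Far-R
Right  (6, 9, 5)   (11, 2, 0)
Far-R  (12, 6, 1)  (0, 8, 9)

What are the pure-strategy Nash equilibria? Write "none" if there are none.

For each player, find the best response to each opponent profile; mutual best responses are the pure NE.
Shop 1 against (Right, Center): payoffs 12, 4 → best response Right.
Shop 1 against (Right, Right): payoffs 6, 12 → best response Far-R.
Shop 1 against (Far-R, Center): payoffs 2, 9 → best response Far-R.
Shop 1 against (Far-R, Right): payoffs 11, 0 → best response Right.
Shop 2 against (Right, Center): payoffs 2, 7 → best response Far-R.
Shop 2 against (Right, Right): payoffs 9, 2 → best response Right.
Shop 2 against (Far-R, Center): payoffs 5, 9 → best response Far-R.
Shop 2 against (Far-R, Right): payoffs 6, 8 → best response Far-R.
Shop 3 against (Right, Right): payoffs 3, 5 → best response Right.
Shop 3 against (Right, Far-R): payoffs 1, 0 → best response Center.
Shop 3 against (Far-R, Right): payoffs 5, 1 → best response Center.
Shop 3 against (Far-R, Far-R): payoffs 0, 9 → best response Right.
No profile is a mutual best response for all players.

No pure-strategy Nash equilibrium.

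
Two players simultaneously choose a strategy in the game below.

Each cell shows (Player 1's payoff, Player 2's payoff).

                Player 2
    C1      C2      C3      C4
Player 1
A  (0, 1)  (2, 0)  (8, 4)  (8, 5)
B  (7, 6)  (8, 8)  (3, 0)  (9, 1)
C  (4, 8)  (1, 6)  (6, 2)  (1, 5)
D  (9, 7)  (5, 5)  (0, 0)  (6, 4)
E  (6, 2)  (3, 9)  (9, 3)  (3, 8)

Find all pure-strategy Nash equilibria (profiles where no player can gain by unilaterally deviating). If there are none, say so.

(B, C2), (D, C1)

Player 1 against C1: payoffs 0, 7, 4, 9, 6 → best response D.
Player 1 against C2: payoffs 2, 8, 1, 5, 3 → best response B.
Player 1 against C3: payoffs 8, 3, 6, 0, 9 → best response E.
Player 1 against C4: payoffs 8, 9, 1, 6, 3 → best response B.
Player 2 against A: payoffs 1, 0, 4, 5 → best response C4.
Player 2 against B: payoffs 6, 8, 0, 1 → best response C2.
Player 2 against C: payoffs 8, 6, 2, 5 → best response C1.
Player 2 against D: payoffs 7, 5, 0, 4 → best response C1.
Player 2 against E: payoffs 2, 9, 3, 8 → best response C2.
Mutual best responses: (B, C2); (D, C1).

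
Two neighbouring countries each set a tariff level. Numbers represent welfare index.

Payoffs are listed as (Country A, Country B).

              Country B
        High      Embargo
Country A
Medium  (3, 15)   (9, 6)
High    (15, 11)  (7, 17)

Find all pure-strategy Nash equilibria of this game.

For each strategy profile, look for a profitable unilateral deviation.
(Medium, High): Country A can switch to High (3 → 15). Not NE.
(Medium, Embargo): Country B can switch to High (6 → 15). Not NE.
(High, High): Country B can switch to Embargo (11 → 17). Not NE.
(High, Embargo): Country A can switch to Medium (7 → 9). Not NE.

This game has no pure Nash equilibrium.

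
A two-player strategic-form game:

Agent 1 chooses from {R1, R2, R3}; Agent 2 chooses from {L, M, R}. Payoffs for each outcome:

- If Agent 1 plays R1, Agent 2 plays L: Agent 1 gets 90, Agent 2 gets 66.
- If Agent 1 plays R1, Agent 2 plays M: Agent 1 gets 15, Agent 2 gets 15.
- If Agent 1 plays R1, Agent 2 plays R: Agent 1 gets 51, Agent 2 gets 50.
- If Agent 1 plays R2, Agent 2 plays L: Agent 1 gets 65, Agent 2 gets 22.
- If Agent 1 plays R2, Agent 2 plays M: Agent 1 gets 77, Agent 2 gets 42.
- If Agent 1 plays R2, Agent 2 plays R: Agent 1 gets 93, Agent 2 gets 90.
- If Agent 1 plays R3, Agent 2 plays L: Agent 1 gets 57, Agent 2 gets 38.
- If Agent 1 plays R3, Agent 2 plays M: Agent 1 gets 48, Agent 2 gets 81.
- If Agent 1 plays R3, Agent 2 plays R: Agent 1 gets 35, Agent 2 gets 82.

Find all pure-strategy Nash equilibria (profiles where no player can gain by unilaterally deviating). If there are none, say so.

Agent 1 against L: payoffs 90, 65, 57 → best response R1.
Agent 1 against M: payoffs 15, 77, 48 → best response R2.
Agent 1 against R: payoffs 51, 93, 35 → best response R2.
Agent 2 against R1: payoffs 66, 15, 50 → best response L.
Agent 2 against R2: payoffs 22, 42, 90 → best response R.
Agent 2 against R3: payoffs 38, 81, 82 → best response R.
Mutual best responses: (R1, L); (R2, R).

The pure Nash equilibria are (R1, L), (R2, R).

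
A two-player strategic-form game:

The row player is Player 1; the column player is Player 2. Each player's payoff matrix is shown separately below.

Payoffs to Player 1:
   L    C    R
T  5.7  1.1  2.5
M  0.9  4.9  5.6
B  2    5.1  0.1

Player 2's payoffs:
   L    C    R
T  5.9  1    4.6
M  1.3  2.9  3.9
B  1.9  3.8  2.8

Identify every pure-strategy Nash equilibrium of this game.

Pure-strategy Nash equilibria: (T, L) and (M, R) and (B, C)

Player 1 against L: payoffs 5.7, 0.9, 2 → best response T.
Player 1 against C: payoffs 1.1, 4.9, 5.1 → best response B.
Player 1 against R: payoffs 2.5, 5.6, 0.1 → best response M.
Player 2 against T: payoffs 5.9, 1, 4.6 → best response L.
Player 2 against M: payoffs 1.3, 2.9, 3.9 → best response R.
Player 2 against B: payoffs 1.9, 3.8, 2.8 → best response C.
Mutual best responses: (T, L); (M, R); (B, C).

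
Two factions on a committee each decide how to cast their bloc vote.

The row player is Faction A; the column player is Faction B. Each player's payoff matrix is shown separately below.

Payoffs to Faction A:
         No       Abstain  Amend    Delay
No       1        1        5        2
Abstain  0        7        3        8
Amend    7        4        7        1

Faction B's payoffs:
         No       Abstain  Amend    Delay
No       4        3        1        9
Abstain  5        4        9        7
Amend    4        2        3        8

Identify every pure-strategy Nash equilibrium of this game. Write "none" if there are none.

none

Faction A against No: payoffs 1, 0, 7 → best response Amend.
Faction A against Abstain: payoffs 1, 7, 4 → best response Abstain.
Faction A against Amend: payoffs 5, 3, 7 → best response Amend.
Faction A against Delay: payoffs 2, 8, 1 → best response Abstain.
Faction B against No: payoffs 4, 3, 1, 9 → best response Delay.
Faction B against Abstain: payoffs 5, 4, 9, 7 → best response Amend.
Faction B against Amend: payoffs 4, 2, 3, 8 → best response Delay.
No profile is a mutual best response for all players.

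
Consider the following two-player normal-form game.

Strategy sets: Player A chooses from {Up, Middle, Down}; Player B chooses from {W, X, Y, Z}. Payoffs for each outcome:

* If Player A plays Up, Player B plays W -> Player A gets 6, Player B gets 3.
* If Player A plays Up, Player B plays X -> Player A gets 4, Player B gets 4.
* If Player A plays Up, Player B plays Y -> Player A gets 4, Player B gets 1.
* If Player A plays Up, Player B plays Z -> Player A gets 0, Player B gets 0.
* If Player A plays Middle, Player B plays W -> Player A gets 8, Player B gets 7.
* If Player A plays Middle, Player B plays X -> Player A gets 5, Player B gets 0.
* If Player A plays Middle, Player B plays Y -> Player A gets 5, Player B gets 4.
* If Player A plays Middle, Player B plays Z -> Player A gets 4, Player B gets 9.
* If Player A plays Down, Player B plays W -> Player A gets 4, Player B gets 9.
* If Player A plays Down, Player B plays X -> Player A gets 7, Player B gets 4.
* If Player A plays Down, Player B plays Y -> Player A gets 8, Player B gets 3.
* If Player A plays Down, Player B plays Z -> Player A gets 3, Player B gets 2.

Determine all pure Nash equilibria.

Player A against W: payoffs 6, 8, 4 → best response Middle.
Player A against X: payoffs 4, 5, 7 → best response Down.
Player A against Y: payoffs 4, 5, 8 → best response Down.
Player A against Z: payoffs 0, 4, 3 → best response Middle.
Player B against Up: payoffs 3, 4, 1, 0 → best response X.
Player B against Middle: payoffs 7, 0, 4, 9 → best response Z.
Player B against Down: payoffs 9, 4, 3, 2 → best response W.
Mutual best responses: (Middle, Z).

The unique pure-strategy Nash equilibrium is (Middle, Z).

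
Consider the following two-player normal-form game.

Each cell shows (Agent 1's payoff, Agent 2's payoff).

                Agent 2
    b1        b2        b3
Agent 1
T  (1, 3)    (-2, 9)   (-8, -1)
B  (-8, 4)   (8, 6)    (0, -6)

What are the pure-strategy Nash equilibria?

The unique pure-strategy Nash equilibrium is (B, b2).

Agent 1 against b1: payoffs 1, -8 → best response T.
Agent 1 against b2: payoffs -2, 8 → best response B.
Agent 1 against b3: payoffs -8, 0 → best response B.
Agent 2 against T: payoffs 3, 9, -1 → best response b2.
Agent 2 against B: payoffs 4, 6, -6 → best response b2.
Mutual best responses: (B, b2).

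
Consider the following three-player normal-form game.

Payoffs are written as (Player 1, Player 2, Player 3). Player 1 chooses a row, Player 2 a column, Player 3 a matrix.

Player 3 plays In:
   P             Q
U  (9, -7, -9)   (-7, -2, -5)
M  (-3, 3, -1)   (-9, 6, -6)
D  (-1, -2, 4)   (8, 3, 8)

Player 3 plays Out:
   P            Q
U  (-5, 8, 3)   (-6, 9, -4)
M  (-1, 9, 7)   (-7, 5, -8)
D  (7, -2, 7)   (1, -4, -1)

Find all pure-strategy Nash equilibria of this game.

(U, P, In): Player 2 can switch to Q (-7 → -2). Not NE.
(U, P, Out): Player 1 can switch to M (-5 → -1). Not NE.
(U, Q, In): Player 1 can switch to D (-7 → 8). Not NE.
(U, Q, Out): Player 1 can switch to D (-6 → 1). Not NE.
(M, P, In): Player 1 can switch to U (-3 → 9). Not NE.
(M, P, Out): Player 1 can switch to D (-1 → 7). Not NE.
(D, P, Out): Player 1 gets 7, best alternative -1; Player 2 gets -2, best alternative -4; Player 3 gets 7, best alternative 4. No profitable deviation — NE.
(D, Q, In): Player 1 gets 8, best alternative -7; Player 2 gets 3, best alternative -2; Player 3 gets 8, best alternative -1. No profitable deviation — NE.
(The remaining 4 profiles each have a profitable deviation by the same check.)

(D, P, Out), (D, Q, In)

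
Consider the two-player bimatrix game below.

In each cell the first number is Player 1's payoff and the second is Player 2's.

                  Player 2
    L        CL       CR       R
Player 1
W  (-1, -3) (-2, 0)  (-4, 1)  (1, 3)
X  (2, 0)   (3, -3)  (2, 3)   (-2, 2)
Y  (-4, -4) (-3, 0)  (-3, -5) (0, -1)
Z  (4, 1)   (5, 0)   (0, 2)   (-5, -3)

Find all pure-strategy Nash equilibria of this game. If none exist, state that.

Player 1 against L: payoffs -1, 2, -4, 4 → best response Z.
Player 1 against CL: payoffs -2, 3, -3, 5 → best response Z.
Player 1 against CR: payoffs -4, 2, -3, 0 → best response X.
Player 1 against R: payoffs 1, -2, 0, -5 → best response W.
Player 2 against W: payoffs -3, 0, 1, 3 → best response R.
Player 2 against X: payoffs 0, -3, 3, 2 → best response CR.
Player 2 against Y: payoffs -4, 0, -5, -1 → best response CL.
Player 2 against Z: payoffs 1, 0, 2, -3 → best response CR.
Mutual best responses: (W, R); (X, CR).

The pure Nash equilibria are (W, R), (X, CR).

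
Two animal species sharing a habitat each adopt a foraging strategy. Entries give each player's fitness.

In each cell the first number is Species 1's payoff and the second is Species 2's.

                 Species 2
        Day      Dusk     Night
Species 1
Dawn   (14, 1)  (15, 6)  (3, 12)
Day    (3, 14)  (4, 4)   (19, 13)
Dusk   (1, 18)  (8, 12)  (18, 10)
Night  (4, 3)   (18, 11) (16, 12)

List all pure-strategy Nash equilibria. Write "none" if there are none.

Species 1 against Day: payoffs 14, 3, 1, 4 → best response Dawn.
Species 1 against Dusk: payoffs 15, 4, 8, 18 → best response Night.
Species 1 against Night: payoffs 3, 19, 18, 16 → best response Day.
Species 2 against Dawn: payoffs 1, 6, 12 → best response Night.
Species 2 against Day: payoffs 14, 4, 13 → best response Day.
Species 2 against Dusk: payoffs 18, 12, 10 → best response Day.
Species 2 against Night: payoffs 3, 11, 12 → best response Night.
No profile is a mutual best response for all players.

none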